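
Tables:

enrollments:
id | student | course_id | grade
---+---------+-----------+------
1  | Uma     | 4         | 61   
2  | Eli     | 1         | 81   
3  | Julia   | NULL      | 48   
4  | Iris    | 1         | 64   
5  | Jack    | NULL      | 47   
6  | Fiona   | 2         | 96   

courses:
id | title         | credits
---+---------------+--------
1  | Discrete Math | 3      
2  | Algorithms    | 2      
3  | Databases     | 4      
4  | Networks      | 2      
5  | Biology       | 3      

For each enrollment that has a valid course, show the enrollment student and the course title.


INNER JOIN keeps only enrollments rows whose course_id matches an id in courses. Walk through each enrollment:
  - enrollment 1 (Uma): course_id=4 -> matches Networks
  - enrollment 2 (Eli): course_id=1 -> matches Discrete Math
  - enrollment 3 (Julia): course_id=NULL, no match -> dropped
  - enrollment 4 (Iris): course_id=1 -> matches Discrete Math
  - enrollment 5 (Jack): course_id=NULL, no match -> dropped
  - enrollment 6 (Fiona): course_id=2 -> matches Algorithms
So 2 of 6 rows are dropped.

SQL:
SELECT a.student, b.title AS course
FROM enrollments a
INNER JOIN courses b ON a.course_id = b.id

Result:
student | course       
--------+--------------
Uma     | Networks     
Eli     | Discrete Math
Iris    | Discrete Math
Fiona   | Algorithms   


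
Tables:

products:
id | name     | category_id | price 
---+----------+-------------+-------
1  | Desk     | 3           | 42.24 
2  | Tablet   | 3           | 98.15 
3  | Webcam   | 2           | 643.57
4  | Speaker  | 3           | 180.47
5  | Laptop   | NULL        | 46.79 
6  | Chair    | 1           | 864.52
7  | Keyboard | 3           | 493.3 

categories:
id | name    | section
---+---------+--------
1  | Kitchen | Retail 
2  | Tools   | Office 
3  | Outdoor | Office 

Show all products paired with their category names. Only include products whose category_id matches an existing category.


INNER JOIN keeps only products rows whose category_id matches an id in categories. Walk through each product:
  - product 1 (Desk): category_id=3 -> matches Outdoor
  - product 2 (Tablet): category_id=3 -> matches Outdoor
  - product 3 (Webcam): category_id=2 -> matches Tools
  - product 4 (Speaker): category_id=3 -> matches Outdoor
  - product 5 (Laptop): category_id=NULL, no match -> dropped
  - product 6 (Chair): category_id=1 -> matches Kitchen
  - product 7 (Keyboard): category_id=3 -> matches Outdoor
So 1 of 7 rows is dropped.

SQL:
SELECT a.name, b.name AS category
FROM products a
INNER JOIN categories b ON a.category_id = b.id

Result:
name     | category
---------+---------
Desk     | Outdoor 
Tablet   | Outdoor 
Webcam   | Tools   
Speaker  | Outdoor 
Chair    | Kitchen 
Keyboard | Outdoor 


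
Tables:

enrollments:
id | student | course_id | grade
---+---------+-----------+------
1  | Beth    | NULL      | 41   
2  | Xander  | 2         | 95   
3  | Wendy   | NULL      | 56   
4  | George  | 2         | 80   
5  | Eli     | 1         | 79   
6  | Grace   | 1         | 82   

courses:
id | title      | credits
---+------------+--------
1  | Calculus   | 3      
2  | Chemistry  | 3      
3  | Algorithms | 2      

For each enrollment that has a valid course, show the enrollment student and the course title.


INNER JOIN keeps only enrollments rows whose course_id matches an id in courses. Walk through each enrollment:
  - enrollment 1 (Beth): course_id=NULL, no match -> dropped
  - enrollment 2 (Xander): course_id=2 -> matches Chemistry
  - enrollment 3 (Wendy): course_id=NULL, no match -> dropped
  - enrollment 4 (George): course_id=2 -> matches Chemistry
  - enrollment 5 (Eli): course_id=1 -> matches Calculus
  - enrollment 6 (Grace): course_id=1 -> matches Calculus
So 2 of 6 rows are dropped.

SQL:
SELECT a.student, b.title AS course
FROM enrollments a
INNER JOIN courses b ON a.course_id = b.id

Result:
student | course   
--------+----------
Xander  | Chemistry
George  | Chemistry
Eli     | Calculus 
Grace   | Calculus 


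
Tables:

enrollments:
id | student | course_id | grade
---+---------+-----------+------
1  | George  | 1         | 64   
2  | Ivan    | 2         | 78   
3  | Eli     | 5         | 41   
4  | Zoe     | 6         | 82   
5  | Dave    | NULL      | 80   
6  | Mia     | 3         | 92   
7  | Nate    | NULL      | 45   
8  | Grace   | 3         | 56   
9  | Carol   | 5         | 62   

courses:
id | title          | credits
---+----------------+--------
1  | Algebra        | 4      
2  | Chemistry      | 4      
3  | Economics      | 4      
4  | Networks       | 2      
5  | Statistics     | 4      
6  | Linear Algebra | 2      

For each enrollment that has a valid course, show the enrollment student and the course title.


INNER JOIN keeps only enrollments rows whose course_id matches an id in courses. Walk through each enrollment:
  - enrollment 1 (George): course_id=1 -> matches Algebra
  - enrollment 2 (Ivan): course_id=2 -> matches Chemistry
  - enrollment 3 (Eli): course_id=5 -> matches Statistics
  - enrollment 4 (Zoe): course_id=6 -> matches Linear Algebra
  - enrollment 5 (Dave): course_id=NULL, no match -> dropped
  - enrollment 6 (Mia): course_id=3 -> matches Economics
  - enrollment 7 (Nate): course_id=NULL, no match -> dropped
  - enrollment 8 (Grace): course_id=3 -> matches Economics
  - enrollment 9 (Carol): course_id=5 -> matches Statistics
So 2 of 9 rows are dropped.

SQL:
SELECT a.student, b.title AS course
FROM enrollments a
INNER JOIN courses b ON a.course_id = b.id

Result:
student | course        
--------+---------------
George  | Algebra       
Ivan    | Chemistry     
Eli     | Statistics    
Zoe     | Linear Algebra
Mia     | Economics     
Grace   | Economics     
Carol   | Statistics    


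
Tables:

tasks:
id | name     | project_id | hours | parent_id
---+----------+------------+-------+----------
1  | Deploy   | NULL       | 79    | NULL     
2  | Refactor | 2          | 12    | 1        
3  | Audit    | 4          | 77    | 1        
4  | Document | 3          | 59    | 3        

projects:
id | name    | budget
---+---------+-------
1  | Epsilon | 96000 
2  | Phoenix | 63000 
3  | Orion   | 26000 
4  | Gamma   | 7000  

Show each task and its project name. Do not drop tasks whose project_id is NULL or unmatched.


LEFT JOIN keeps every row from tasks (the left table); where project_id has no match in projects, the project columns become NULL. Walk through each task:
  - task 1 (Deploy): project_id=NULL, no match -> kept with NULL
  - task 2 (Refactor): project_id=2 -> matches Phoenix
  - task 3 (Audit): project_id=4 -> matches Gamma
  - task 4 (Document): project_id=3 -> matches Orion
All 4 rows appear; 1 has NULL project.

SQL:
SELECT a.name, b.name AS project
FROM tasks a
LEFT JOIN projects b ON a.project_id = b.id

Result:
name     | project
---------+--------
Deploy   | NULL   
Refactor | Phoenix
Audit    | Gamma  
Document | Orion  


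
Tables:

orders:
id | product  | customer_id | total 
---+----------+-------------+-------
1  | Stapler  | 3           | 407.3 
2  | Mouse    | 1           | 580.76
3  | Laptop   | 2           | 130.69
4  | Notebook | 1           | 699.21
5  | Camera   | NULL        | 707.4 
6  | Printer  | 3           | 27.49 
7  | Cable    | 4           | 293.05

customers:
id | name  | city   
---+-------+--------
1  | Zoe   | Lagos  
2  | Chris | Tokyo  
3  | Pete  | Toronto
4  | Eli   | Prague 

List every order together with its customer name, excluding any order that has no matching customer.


INNER JOIN keeps only orders rows whose customer_id matches an id in customers. Walk through each order:
  - order 1 (Stapler): customer_id=3 -> matches Pete
  - order 2 (Mouse): customer_id=1 -> matches Zoe
  - order 3 (Laptop): customer_id=2 -> matches Chris
  - order 4 (Notebook): customer_id=1 -> matches Zoe
  - order 5 (Camera): customer_id=NULL, no match -> dropped
  - order 6 (Printer): customer_id=3 -> matches Pete
  - order 7 (Cable): customer_id=4 -> matches Eli
So 1 of 7 rows is dropped.

SQL:
SELECT a.product, b.name AS customer
FROM orders a
INNER JOIN customers b ON a.customer_id = b.id

Result:
product  | customer
---------+---------
Stapler  | Pete    
Mouse    | Zoe     
Laptop   | Chris   
Notebook | Zoe     
Printer  | Pete    
Cable    | Eli     


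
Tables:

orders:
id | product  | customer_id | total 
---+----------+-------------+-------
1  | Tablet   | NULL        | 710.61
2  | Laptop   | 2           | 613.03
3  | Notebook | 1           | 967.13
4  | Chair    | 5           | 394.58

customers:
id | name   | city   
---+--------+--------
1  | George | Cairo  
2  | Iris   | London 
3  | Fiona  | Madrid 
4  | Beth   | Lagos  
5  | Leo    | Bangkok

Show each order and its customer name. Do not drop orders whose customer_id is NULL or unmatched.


LEFT JOIN keeps every row from orders (the left table); where customer_id has no match in customers, the customer columns become NULL. Walk through each order:
  - order 1 (Tablet): customer_id=NULL, no match -> kept with NULL
  - order 2 (Laptop): customer_id=2 -> matches Iris
  - order 3 (Notebook): customer_id=1 -> matches George
  - order 4 (Chair): customer_id=5 -> matches Leo
All 4 rows appear; 1 has NULL customer.

SQL:
SELECT a.product, b.name AS customer
FROM orders a
LEFT JOIN customers b ON a.customer_id = b.id

Result:
product  | customer
---------+---------
Tablet   | NULL    
Laptop   | Iris    
Notebook | George  
Chair    | Leo     


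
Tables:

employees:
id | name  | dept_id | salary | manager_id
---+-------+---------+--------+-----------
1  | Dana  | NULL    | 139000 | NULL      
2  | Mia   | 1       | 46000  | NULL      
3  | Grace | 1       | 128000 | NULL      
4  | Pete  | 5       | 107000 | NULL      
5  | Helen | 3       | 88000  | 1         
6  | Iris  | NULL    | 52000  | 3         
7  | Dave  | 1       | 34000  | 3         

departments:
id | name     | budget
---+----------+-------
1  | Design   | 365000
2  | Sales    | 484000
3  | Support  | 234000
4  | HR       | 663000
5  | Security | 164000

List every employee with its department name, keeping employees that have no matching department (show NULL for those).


LEFT JOIN keeps every row from employees (the left table); where dept_id has no match in departments, the department columns become NULL. Walk through each employee:
  - employee 1 (Dana): dept_id=NULL, no match -> kept with NULL
  - employee 2 (Mia): dept_id=1 -> matches Design
  - employee 3 (Grace): dept_id=1 -> matches Design
  - employee 4 (Pete): dept_id=5 -> matches Security
  - employee 5 (Helen): dept_id=3 -> matches Support
  - employee 6 (Iris): dept_id=NULL, no match -> kept with NULL
  - employee 7 (Dave): dept_id=1 -> matches Design
All 7 rows appear; 2 have NULL department.

SQL:
SELECT a.name, b.name AS department
FROM employees a
LEFT JOIN departments b ON a.dept_id = b.id

Result:
name  | department
------+-----------
Dana  | NULL      
Mia   | Design    
Grace | Design    
Pete  | Security  
Helen | Support   
Iris  | NULL      
Dave  | Design    


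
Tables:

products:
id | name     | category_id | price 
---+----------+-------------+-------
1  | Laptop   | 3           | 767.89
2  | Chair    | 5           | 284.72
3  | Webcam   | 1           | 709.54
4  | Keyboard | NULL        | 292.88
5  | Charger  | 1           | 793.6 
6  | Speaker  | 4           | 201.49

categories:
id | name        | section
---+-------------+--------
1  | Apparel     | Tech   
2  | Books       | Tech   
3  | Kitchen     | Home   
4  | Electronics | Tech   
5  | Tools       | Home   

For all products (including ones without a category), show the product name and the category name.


LEFT JOIN keeps every row from products (the left table); where category_id has no match in categories, the category columns become NULL. Walk through each product:
  - product 1 (Laptop): category_id=3 -> matches Kitchen
  - product 2 (Chair): category_id=5 -> matches Tools
  - product 3 (Webcam): category_id=1 -> matches Apparel
  - product 4 (Keyboard): category_id=NULL, no match -> kept with NULL
  - product 5 (Charger): category_id=1 -> matches Apparel
  - product 6 (Speaker): category_id=4 -> matches Electronics
All 6 rows appear; 1 has NULL category.

SQL:
SELECT a.name, b.name AS category
FROM products a
LEFT JOIN categories b ON a.category_id = b.id

Result:
name     | category   
---------+------------
Laptop   | Kitchen    
Chair    | Tools      
Webcam   | Apparel    
Keyboard | NULL       
Charger  | Apparel    
Speaker  | Electronics


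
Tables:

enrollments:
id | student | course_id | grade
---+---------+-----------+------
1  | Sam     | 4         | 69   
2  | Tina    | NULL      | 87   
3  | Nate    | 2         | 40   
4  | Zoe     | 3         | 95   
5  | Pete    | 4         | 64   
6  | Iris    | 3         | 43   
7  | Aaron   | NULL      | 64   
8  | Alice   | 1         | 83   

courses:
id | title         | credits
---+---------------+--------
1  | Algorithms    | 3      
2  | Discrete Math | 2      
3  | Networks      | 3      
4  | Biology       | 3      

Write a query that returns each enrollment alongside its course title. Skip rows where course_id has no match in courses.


INNER JOIN keeps only enrollments rows whose course_id matches an id in courses. Walk through each enrollment:
  - enrollment 1 (Sam): course_id=4 -> matches Biology
  - enrollment 2 (Tina): course_id=NULL, no match -> dropped
  - enrollment 3 (Nate): course_id=2 -> matches Discrete Math
  - enrollment 4 (Zoe): course_id=3 -> matches Networks
  - enrollment 5 (Pete): course_id=4 -> matches Biology
  - enrollment 6 (Iris): course_id=3 -> matches Networks
  - enrollment 7 (Aaron): course_id=NULL, no match -> dropped
  - enrollment 8 (Alice): course_id=1 -> matches Algorithms
So 2 of 8 rows are dropped.

SQL:
SELECT a.student, b.title AS course
FROM enrollments a
INNER JOIN courses b ON a.course_id = b.id

Result:
student | course       
--------+--------------
Sam     | Biology      
Nate    | Discrete Math
Zoe     | Networks     
Pete    | Biology      
Iris    | Networks     
Alice   | Algorithms   


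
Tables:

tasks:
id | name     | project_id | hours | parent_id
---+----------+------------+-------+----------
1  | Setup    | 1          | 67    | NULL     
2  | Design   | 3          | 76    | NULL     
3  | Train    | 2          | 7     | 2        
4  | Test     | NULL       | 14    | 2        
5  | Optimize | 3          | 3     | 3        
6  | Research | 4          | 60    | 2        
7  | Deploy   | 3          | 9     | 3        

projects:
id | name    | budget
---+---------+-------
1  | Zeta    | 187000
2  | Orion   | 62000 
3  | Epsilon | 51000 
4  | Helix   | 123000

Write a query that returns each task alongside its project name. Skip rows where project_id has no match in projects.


INNER JOIN keeps only tasks rows whose project_id matches an id in projects. Walk through each task:
  - task 1 (Setup): project_id=1 -> matches Zeta
  - task 2 (Design): project_id=3 -> matches Epsilon
  - task 3 (Train): project_id=2 -> matches Orion
  - task 4 (Test): project_id=NULL, no match -> dropped
  - task 5 (Optimize): project_id=3 -> matches Epsilon
  - task 6 (Research): project_id=4 -> matches Helix
  - task 7 (Deploy): project_id=3 -> matches Epsilon
So 1 of 7 rows is dropped.

SQL:
SELECT a.name, b.name AS project
FROM tasks a
INNER JOIN projects b ON a.project_id = b.id

Result:
name     | project
---------+--------
Setup    | Zeta   
Design   | Epsilon
Train    | Orion  
Optimize | Epsilon
Research | Helix  
Deploy   | Epsilon


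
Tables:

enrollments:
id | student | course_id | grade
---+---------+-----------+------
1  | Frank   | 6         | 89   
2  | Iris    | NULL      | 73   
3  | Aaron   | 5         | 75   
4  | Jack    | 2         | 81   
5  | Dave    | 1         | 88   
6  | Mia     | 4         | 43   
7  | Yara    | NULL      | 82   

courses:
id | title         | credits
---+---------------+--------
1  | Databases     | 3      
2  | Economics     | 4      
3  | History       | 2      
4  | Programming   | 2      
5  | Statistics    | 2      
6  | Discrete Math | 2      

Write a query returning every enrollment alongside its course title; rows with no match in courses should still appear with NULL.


LEFT JOIN keeps every row from enrollments (the left table); where course_id has no match in courses, the course columns become NULL. Walk through each enrollment:
  - enrollment 1 (Frank): course_id=6 -> matches Discrete Math
  - enrollment 2 (Iris): course_id=NULL, no match -> kept with NULL
  - enrollment 3 (Aaron): course_id=5 -> matches Statistics
  - enrollment 4 (Jack): course_id=2 -> matches Economics
  - enrollment 5 (Dave): course_id=1 -> matches Databases
  - enrollment 6 (Mia): course_id=4 -> matches Programming
  - enrollment 7 (Yara): course_id=NULL, no match -> kept with NULL
All 7 rows appear; 2 have NULL course.

SQL:
SELECT a.student, b.title AS course
FROM enrollments a
LEFT JOIN courses b ON a.course_id = b.id

Result:
student | course       
--------+--------------
Frank   | Discrete Math
Iris    | NULL         
Aaron   | Statistics   
Jack    | Economics    
Dave    | Databases    
Mia     | Programming  
Yara    | NULL         


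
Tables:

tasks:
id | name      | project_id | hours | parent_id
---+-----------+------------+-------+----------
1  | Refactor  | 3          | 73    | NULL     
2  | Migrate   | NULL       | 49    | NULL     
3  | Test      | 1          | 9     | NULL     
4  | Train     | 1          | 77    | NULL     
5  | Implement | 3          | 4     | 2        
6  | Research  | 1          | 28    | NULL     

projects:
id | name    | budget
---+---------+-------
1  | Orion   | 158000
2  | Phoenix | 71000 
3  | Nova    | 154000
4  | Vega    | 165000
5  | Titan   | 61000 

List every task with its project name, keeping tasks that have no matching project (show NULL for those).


LEFT JOIN keeps every row from tasks (the left table); where project_id has no match in projects, the project columns become NULL. Walk through each task:
  - task 1 (Refactor): project_id=3 -> matches Nova
  - task 2 (Migrate): project_id=NULL, no match -> kept with NULL
  - task 3 (Test): project_id=1 -> matches Orion
  - task 4 (Train): project_id=1 -> matches Orion
  - task 5 (Implement): project_id=3 -> matches Nova
  - task 6 (Research): project_id=1 -> matches Orion
All 6 rows appear; 1 has NULL project.

SQL:
SELECT a.name, b.name AS project
FROM tasks a
LEFT JOIN projects b ON a.project_id = b.id

Result:
name      | project
----------+--------
Refactor  | Nova   
Migrate   | NULL   
Test      | Orion  
Train     | Orion  
Implement | Nova   
Research  | Orion  


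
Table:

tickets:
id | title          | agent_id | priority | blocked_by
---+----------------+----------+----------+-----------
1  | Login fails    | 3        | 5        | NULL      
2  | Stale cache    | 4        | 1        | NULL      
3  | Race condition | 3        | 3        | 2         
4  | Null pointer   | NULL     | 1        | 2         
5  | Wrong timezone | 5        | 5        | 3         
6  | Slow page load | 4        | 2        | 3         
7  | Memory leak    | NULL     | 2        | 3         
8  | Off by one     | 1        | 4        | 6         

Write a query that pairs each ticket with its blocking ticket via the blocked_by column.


This is a self-join: tickets is joined to a second copy of itself, matching each row's blocked_by to another row's id. Use LEFT JOIN so rows with blocked_by=NULL are kept.
  - ticket 1 (Login fails): blocked_by=NULL -> NULL
  - ticket 2 (Stale cache): blocked_by=NULL -> NULL
  - ticket 3 (Race condition): blocked_by=2 -> Stale cache
  - ticket 4 (Null pointer): blocked_by=2 -> Stale cache
  - ticket 5 (Wrong timezone): blocked_by=3 -> Race condition
  - ticket 6 (Slow page load): blocked_by=3 -> Race condition
  - ticket 7 (Memory leak): blocked_by=3 -> Race condition
  - ticket 8 (Off by one): blocked_by=6 -> Slow page load

SQL:
SELECT a.title AS item, b.title AS blocked_by
FROM tickets a
LEFT JOIN tickets b ON a.blocked_by = b.id

Result:
item           | blocked_by    
---------------+---------------
Login fails    | NULL          
Stale cache    | NULL          
Race condition | Stale cache   
Null pointer   | Stale cache   
Wrong timezone | Race condition
Slow page load | Race condition
Memory leak    | Race condition
Off by one     | Slow page load


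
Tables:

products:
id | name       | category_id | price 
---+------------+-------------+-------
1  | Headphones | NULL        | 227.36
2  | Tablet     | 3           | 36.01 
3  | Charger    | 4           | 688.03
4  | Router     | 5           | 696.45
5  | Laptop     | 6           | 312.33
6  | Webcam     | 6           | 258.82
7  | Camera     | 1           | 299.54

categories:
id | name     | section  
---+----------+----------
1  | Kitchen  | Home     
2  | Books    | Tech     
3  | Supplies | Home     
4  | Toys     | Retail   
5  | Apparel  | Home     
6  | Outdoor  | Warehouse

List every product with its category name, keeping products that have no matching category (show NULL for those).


LEFT JOIN keeps every row from products (the left table); where category_id has no match in categories, the category columns become NULL. Walk through each product:
  - product 1 (Headphones): category_id=NULL, no match -> kept with NULL
  - product 2 (Tablet): category_id=3 -> matches Supplies
  - product 3 (Charger): category_id=4 -> matches Toys
  - product 4 (Router): category_id=5 -> matches Apparel
  - product 5 (Laptop): category_id=6 -> matches Outdoor
  - product 6 (Webcam): category_id=6 -> matches Outdoor
  - product 7 (Camera): category_id=1 -> matches Kitchen
All 7 rows appear; 1 has NULL category.

SQL:
SELECT a.name, b.name AS category
FROM products a
LEFT JOIN categories b ON a.category_id = b.id

Result:
name       | category
-----------+---------
Headphones | NULL    
Tablet     | Supplies
Charger    | Toys    
Router     | Apparel 
Laptop     | Outdoor 
Webcam     | Outdoor 
Camera     | Kitchen 


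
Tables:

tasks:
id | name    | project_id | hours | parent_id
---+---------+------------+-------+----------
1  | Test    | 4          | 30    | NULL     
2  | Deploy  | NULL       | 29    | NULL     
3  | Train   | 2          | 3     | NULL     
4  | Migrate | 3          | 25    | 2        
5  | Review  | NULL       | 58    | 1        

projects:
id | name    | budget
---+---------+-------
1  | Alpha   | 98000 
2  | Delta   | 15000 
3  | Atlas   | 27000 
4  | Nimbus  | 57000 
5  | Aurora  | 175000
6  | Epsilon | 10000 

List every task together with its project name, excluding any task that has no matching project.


INNER JOIN keeps only tasks rows whose project_id matches an id in projects. Walk through each task:
  - task 1 (Test): project_id=4 -> matches Nimbus
  - task 2 (Deploy): project_id=NULL, no match -> dropped
  - task 3 (Train): project_id=2 -> matches Delta
  - task 4 (Migrate): project_id=3 -> matches Atlas
  - task 5 (Review): project_id=NULL, no match -> dropped
So 2 of 5 rows are dropped.

SQL:
SELECT a.name, b.name AS project
FROM tasks a
INNER JOIN projects b ON a.project_id = b.id

Result:
name    | project
--------+--------
Test    | Nimbus 
Train   | Delta  
Migrate | Atlas  


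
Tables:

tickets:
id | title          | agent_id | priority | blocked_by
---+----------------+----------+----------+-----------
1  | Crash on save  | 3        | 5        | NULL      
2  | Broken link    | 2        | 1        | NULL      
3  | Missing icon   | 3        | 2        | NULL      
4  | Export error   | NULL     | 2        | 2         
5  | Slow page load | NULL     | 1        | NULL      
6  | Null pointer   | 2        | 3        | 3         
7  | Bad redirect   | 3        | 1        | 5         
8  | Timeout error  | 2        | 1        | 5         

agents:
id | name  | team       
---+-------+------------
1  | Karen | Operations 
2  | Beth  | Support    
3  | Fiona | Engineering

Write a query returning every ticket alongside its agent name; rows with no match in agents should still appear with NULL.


LEFT JOIN keeps every row from tickets (the left table); where agent_id has no match in agents, the agent columns become NULL. Walk through each ticket:
  - ticket 1 (Crash on save): agent_id=3 -> matches Fiona
  - ticket 2 (Broken link): agent_id=2 -> matches Beth
  - ticket 3 (Missing icon): agent_id=3 -> matches Fiona
  - ticket 4 (Export error): agent_id=NULL, no match -> kept with NULL
  - ticket 5 (Slow page load): agent_id=NULL, no match -> kept with NULL
  - ticket 6 (Null pointer): agent_id=2 -> matches Beth
  - ticket 7 (Bad redirect): agent_id=3 -> matches Fiona
  - ticket 8 (Timeout error): agent_id=2 -> matches Beth
All 8 rows appear; 2 have NULL agent.

SQL:
SELECT a.title, b.name AS agent
FROM tickets a
LEFT JOIN agents b ON a.agent_id = b.id

Result:
title          | agent
---------------+------
Crash on save  | Fiona
Broken link    | Beth 
Missing icon   | Fiona
Export error   | NULL 
Slow page load | NULL 
Null pointer   | Beth 
Bad redirect   | Fiona
Timeout error  | Beth 


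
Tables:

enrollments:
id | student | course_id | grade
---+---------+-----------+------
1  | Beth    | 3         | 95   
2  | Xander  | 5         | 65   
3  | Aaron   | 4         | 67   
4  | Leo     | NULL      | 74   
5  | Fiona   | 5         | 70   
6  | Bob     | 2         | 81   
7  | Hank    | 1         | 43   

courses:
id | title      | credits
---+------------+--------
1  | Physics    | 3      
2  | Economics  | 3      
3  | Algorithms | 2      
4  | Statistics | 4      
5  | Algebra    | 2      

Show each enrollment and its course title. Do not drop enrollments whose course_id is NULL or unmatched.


LEFT JOIN keeps every row from enrollments (the left table); where course_id has no match in courses, the course columns become NULL. Walk through each enrollment:
  - enrollment 1 (Beth): course_id=3 -> matches Algorithms
  - enrollment 2 (Xander): course_id=5 -> matches Algebra
  - enrollment 3 (Aaron): course_id=4 -> matches Statistics
  - enrollment 4 (Leo): course_id=NULL, no match -> kept with NULL
  - enrollment 5 (Fiona): course_id=5 -> matches Algebra
  - enrollment 6 (Bob): course_id=2 -> matches Economics
  - enrollment 7 (Hank): course_id=1 -> matches Physics
All 7 rows appear; 1 has NULL course.

SQL:
SELECT a.student, b.title AS course
FROM enrollments a
LEFT JOIN courses b ON a.course_id = b.id

Result:
student | course    
--------+-----------
Beth    | Algorithms
Xander  | Algebra   
Aaron   | Statistics
Leo     | NULL      
Fiona   | Algebra   
Bob     | Economics 
Hank    | Physics   


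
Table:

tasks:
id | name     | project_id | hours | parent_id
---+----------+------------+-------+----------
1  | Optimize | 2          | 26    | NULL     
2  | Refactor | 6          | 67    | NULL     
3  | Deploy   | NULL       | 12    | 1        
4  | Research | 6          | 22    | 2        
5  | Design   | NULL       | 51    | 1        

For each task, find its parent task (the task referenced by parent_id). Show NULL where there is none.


This is a self-join: tasks is joined to a second copy of itself, matching each row's parent_id to another row's id. Use LEFT JOIN so rows with parent_id=NULL are kept.
  - task 1 (Optimize): parent_id=NULL -> NULL
  - task 2 (Refactor): parent_id=NULL -> NULL
  - task 3 (Deploy): parent_id=1 -> Optimize
  - task 4 (Research): parent_id=2 -> Refactor
  - task 5 (Design): parent_id=1 -> Optimize

SQL:
SELECT a.name AS item, b.name AS parent
FROM tasks a
LEFT JOIN tasks b ON a.parent_id = b.id

Result:
item     | parent  
---------+---------
Optimize | NULL    
Refactor | NULL    
Deploy   | Optimize
Research | Refactor
Design   | Optimize


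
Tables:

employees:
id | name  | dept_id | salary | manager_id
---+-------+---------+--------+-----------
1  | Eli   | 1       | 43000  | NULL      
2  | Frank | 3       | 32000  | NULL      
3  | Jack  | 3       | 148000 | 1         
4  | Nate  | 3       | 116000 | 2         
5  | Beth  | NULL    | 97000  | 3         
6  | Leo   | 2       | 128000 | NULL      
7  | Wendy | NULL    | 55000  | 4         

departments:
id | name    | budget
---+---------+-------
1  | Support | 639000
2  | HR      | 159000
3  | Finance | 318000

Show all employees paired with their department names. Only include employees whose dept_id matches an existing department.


INNER JOIN keeps only employees rows whose dept_id matches an id in departments. Walk through each employee:
  - employee 1 (Eli): dept_id=1 -> matches Support
  - employee 2 (Frank): dept_id=3 -> matches Finance
  - employee 3 (Jack): dept_id=3 -> matches Finance
  - employee 4 (Nate): dept_id=3 -> matches Finance
  - employee 5 (Beth): dept_id=NULL, no match -> dropped
  - employee 6 (Leo): dept_id=2 -> matches HR
  - employee 7 (Wendy): dept_id=NULL, no match -> dropped
So 2 of 7 rows are dropped.

SQL:
SELECT a.name, b.name AS department
FROM employees a
INNER JOIN departments b ON a.dept_id = b.id

Result:
name  | department
------+-----------
Eli   | Support   
Frank | Finance   
Jack  | Finance   
Nate  | Finance   
Leo   | HR        


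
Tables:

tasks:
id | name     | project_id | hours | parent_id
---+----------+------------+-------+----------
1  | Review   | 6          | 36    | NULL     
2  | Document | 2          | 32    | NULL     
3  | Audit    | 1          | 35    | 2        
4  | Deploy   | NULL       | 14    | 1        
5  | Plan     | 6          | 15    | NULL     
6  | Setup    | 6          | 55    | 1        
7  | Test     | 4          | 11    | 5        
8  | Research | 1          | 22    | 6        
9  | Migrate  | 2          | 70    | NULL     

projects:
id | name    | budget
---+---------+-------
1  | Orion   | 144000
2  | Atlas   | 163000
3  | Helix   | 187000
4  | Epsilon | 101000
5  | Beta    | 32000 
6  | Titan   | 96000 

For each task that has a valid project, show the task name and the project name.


INNER JOIN keeps only tasks rows whose project_id matches an id in projects. Walk through each task:
  - task 1 (Review): project_id=6 -> matches Titan
  - task 2 (Document): project_id=2 -> matches Atlas
  - task 3 (Audit): project_id=1 -> matches Orion
  - task 4 (Deploy): project_id=NULL, no match -> dropped
  - task 5 (Plan): project_id=6 -> matches Titan
  - task 6 (Setup): project_id=6 -> matches Titan
  - task 7 (Test): project_id=4 -> matches Epsilon
  - task 8 (Research): project_id=1 -> matches Orion
  - task 9 (Migrate): project_id=2 -> matches Atlas
So 1 of 9 rows is dropped.

SQL:
SELECT a.name, b.name AS project
FROM tasks a
INNER JOIN projects b ON a.project_id = b.id

Result:
name     | project
---------+--------
Review   | Titan  
Document | Atlas  
Audit    | Orion  
Plan     | Titan  
Setup    | Titan  
Test     | Epsilon
Research | Orion  
Migrate  | Atlas  


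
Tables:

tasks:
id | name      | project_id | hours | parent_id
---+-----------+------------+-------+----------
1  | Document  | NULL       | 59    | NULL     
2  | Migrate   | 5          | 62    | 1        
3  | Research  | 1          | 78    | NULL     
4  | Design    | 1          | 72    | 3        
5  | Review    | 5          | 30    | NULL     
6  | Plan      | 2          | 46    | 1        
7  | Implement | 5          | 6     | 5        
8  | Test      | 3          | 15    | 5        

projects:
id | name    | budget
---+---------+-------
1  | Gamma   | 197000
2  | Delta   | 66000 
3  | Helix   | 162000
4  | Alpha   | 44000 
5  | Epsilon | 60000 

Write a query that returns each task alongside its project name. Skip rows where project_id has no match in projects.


INNER JOIN keeps only tasks rows whose project_id matches an id in projects. Walk through each task:
  - task 1 (Document): project_id=NULL, no match -> dropped
  - task 2 (Migrate): project_id=5 -> matches Epsilon
  - task 3 (Research): project_id=1 -> matches Gamma
  - task 4 (Design): project_id=1 -> matches Gamma
  - task 5 (Review): project_id=5 -> matches Epsilon
  - task 6 (Plan): project_id=2 -> matches Delta
  - task 7 (Implement): project_id=5 -> matches Epsilon
  - task 8 (Test): project_id=3 -> matches Helix
So 1 of 8 rows is dropped.

SQL:
SELECT a.name, b.name AS project
FROM tasks a
INNER JOIN projects b ON a.project_id = b.id

Result:
name      | project
----------+--------
Migrate   | Epsilon
Research  | Gamma  
Design    | Gamma  
Review    | Epsilon
Plan      | Delta  
Implement | Epsilon
Test      | Helix  


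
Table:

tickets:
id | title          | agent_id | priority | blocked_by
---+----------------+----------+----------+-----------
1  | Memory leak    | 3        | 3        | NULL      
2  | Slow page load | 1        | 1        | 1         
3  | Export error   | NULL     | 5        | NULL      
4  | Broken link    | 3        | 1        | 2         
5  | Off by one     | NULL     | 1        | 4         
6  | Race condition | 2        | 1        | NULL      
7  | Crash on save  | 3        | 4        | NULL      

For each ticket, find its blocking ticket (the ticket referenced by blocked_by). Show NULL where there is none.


This is a self-join: tickets is joined to a second copy of itself, matching each row's blocked_by to another row's id. Use LEFT JOIN so rows with blocked_by=NULL are kept.
  - ticket 1 (Memory leak): blocked_by=NULL -> NULL
  - ticket 2 (Slow page load): blocked_by=1 -> Memory leak
  - ticket 3 (Export error): blocked_by=NULL -> NULL
  - ticket 4 (Broken link): blocked_by=2 -> Slow page load
  - ticket 5 (Off by one): blocked_by=4 -> Broken link
  - ticket 6 (Race condition): blocked_by=NULL -> NULL
  - ticket 7 (Crash on save): blocked_by=NULL -> NULL

SQL:
SELECT a.title AS item, b.title AS blocked_by
FROM tickets a
LEFT JOIN tickets b ON a.blocked_by = b.id

Result:
item           | blocked_by    
---------------+---------------
Memory leak    | NULL          
Slow page load | Memory leak   
Export error   | NULL          
Broken link    | Slow page load
Off by one     | Broken link   
Race condition | NULL          
Crash on save  | NULL          


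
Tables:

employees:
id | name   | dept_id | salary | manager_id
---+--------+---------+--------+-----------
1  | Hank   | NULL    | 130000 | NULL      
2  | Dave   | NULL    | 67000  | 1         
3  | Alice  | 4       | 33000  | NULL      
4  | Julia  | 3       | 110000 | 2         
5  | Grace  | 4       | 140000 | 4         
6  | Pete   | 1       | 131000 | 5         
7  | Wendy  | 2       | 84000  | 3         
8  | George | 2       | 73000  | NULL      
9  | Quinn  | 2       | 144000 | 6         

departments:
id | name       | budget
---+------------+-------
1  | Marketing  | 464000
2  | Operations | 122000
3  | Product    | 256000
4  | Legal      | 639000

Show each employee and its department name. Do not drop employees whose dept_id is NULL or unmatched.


LEFT JOIN keeps every row from employees (the left table); where dept_id has no match in departments, the department columns become NULL. Walk through each employee:
  - employee 1 (Hank): dept_id=NULL, no match -> kept with NULL
  - employee 2 (Dave): dept_id=NULL, no match -> kept with NULL
  - employee 3 (Alice): dept_id=4 -> matches Legal
  - employee 4 (Julia): dept_id=3 -> matches Product
  - employee 5 (Grace): dept_id=4 -> matches Legal
  - employee 6 (Pete): dept_id=1 -> matches Marketing
  - employee 7 (Wendy): dept_id=2 -> matches Operations
  - employee 8 (George): dept_id=2 -> matches Operations
  - employee 9 (Quinn): dept_id=2 -> matches Operations
All 9 rows appear; 2 have NULL department.

SQL:
SELECT a.name, b.name AS department
FROM employees a
LEFT JOIN departments b ON a.dept_id = b.id

Result:
name   | department
-------+-----------
Hank   | NULL      
Dave   | NULL      
Alice  | Legal     
Julia  | Product   
Grace  | Legal     
Pete   | Marketing 
Wendy  | Operations
George | Operations
Quinn  | Operations


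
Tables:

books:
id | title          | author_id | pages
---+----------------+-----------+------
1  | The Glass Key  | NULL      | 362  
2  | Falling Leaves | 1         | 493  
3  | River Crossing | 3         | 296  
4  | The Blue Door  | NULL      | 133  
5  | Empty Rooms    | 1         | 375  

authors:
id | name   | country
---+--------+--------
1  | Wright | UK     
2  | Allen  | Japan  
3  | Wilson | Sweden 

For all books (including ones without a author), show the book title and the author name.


LEFT JOIN keeps every row from books (the left table); where author_id has no match in authors, the author columns become NULL. Walk through each book:
  - book 1 (The Glass Key): author_id=NULL, no match -> kept with NULL
  - book 2 (Falling Leaves): author_id=1 -> matches Wright
  - book 3 (River Crossing): author_id=3 -> matches Wilson
  - book 4 (The Blue Door): author_id=NULL, no match -> kept with NULL
  - book 5 (Empty Rooms): author_id=1 -> matches Wright
All 5 rows appear; 2 have NULL author.

SQL:
SELECT a.title, b.name AS author
FROM books a
LEFT JOIN authors b ON a.author_id = b.id

Result:
title          | author
---------------+-------
The Glass Key  | NULL  
Falling Leaves | Wright
River Crossing | Wilson
The Blue Door  | NULL  
Empty Rooms    | Wright


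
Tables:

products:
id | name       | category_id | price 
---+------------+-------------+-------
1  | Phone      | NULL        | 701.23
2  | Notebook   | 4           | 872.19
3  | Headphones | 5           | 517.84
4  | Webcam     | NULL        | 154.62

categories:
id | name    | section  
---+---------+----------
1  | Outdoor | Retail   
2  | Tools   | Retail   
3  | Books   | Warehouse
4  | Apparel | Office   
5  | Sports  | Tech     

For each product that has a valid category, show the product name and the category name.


INNER JOIN keeps only products rows whose category_id matches an id in categories. Walk through each product:
  - product 1 (Phone): category_id=NULL, no match -> dropped
  - product 2 (Notebook): category_id=4 -> matches Apparel
  - product 3 (Headphones): category_id=5 -> matches Sports
  - product 4 (Webcam): category_id=NULL, no match -> dropped
So 2 of 4 rows are dropped.

SQL:
SELECT a.name, b.name AS category
FROM products a
INNER JOIN categories b ON a.category_id = b.id

Result:
name       | category
-----------+---------
Notebook   | Apparel 
Headphones | Sports  


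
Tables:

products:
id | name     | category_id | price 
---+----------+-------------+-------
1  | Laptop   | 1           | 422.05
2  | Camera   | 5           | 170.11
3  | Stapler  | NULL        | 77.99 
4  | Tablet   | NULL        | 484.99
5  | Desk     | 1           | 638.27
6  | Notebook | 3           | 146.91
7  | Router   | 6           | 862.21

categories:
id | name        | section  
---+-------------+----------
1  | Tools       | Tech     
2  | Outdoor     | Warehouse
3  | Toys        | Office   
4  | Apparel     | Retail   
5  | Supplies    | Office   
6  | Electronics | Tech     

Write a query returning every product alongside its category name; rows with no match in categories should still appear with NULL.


LEFT JOIN keeps every row from products (the left table); where category_id has no match in categories, the category columns become NULL. Walk through each product:
  - product 1 (Laptop): category_id=1 -> matches Tools
  - product 2 (Camera): category_id=5 -> matches Supplies
  - product 3 (Stapler): category_id=NULL, no match -> kept with NULL
  - product 4 (Tablet): category_id=NULL, no match -> kept with NULL
  - product 5 (Desk): category_id=1 -> matches Tools
  - product 6 (Notebook): category_id=3 -> matches Toys
  - product 7 (Router): category_id=6 -> matches Electronics
All 7 rows appear; 2 have NULL category.

SQL:
SELECT a.name, b.name AS category
FROM products a
LEFT JOIN categories b ON a.category_id = b.id

Result:
name     | category   
---------+------------
Laptop   | Tools      
Camera   | Supplies   
Stapler  | NULL       
Tablet   | NULL       
Desk     | Tools      
Notebook | Toys       
Router   | Electronics


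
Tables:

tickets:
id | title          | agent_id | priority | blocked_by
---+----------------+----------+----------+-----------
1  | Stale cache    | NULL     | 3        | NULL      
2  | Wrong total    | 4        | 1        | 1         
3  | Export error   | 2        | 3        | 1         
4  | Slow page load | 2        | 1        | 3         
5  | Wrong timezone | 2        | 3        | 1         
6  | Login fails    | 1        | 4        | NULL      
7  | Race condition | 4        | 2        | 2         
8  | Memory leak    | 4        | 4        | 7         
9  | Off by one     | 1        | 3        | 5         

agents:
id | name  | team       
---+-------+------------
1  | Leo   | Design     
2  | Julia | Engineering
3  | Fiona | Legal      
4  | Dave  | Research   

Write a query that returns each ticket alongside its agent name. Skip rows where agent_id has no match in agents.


INNER JOIN keeps only tickets rows whose agent_id matches an id in agents. Walk through each ticket:
  - ticket 1 (Stale cache): agent_id=NULL, no match -> dropped
  - ticket 2 (Wrong total): agent_id=4 -> matches Dave
  - ticket 3 (Export error): agent_id=2 -> matches Julia
  - ticket 4 (Slow page load): agent_id=2 -> matches Julia
  - ticket 5 (Wrong timezone): agent_id=2 -> matches Julia
  - ticket 6 (Login fails): agent_id=1 -> matches Leo
  - ticket 7 (Race condition): agent_id=4 -> matches Dave
  - ticket 8 (Memory leak): agent_id=4 -> matches Dave
  - ticket 9 (Off by one): agent_id=1 -> matches Leo
So 1 of 9 rows is dropped.

SQL:
SELECT a.title, b.name AS agent
FROM tickets a
INNER JOIN agents b ON a.agent_id = b.id

Result:
title          | agent
---------------+------
Wrong total    | Dave 
Export error   | Julia
Slow page load | Julia
Wrong timezone | Julia
Login fails    | Leo  
Race condition | Dave 
Memory leak    | Dave 
Off by one     | Leo  
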